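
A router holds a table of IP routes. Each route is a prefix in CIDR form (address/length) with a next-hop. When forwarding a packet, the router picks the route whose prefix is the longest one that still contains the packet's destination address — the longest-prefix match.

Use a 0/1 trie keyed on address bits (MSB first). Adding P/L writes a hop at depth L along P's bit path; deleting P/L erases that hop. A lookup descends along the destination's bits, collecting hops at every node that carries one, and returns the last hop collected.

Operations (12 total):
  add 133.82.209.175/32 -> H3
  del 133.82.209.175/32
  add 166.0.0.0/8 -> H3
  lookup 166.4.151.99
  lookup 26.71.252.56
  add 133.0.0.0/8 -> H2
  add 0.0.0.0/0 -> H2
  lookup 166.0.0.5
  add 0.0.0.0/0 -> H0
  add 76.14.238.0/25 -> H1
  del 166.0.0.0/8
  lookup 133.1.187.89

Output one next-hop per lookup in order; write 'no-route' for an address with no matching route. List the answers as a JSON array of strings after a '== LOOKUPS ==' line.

Process each operation:
  add 133.82.209.175/32 -> H3 at depth 32
  del 133.82.209.175/32 (clear depth 32)
  add 166.0.0.0/8 -> H3 at depth 8
  ? 166.4.151.99  path d0:-→d1:-→d2:-→d3:-→d4:-→d5:-→d6:-→d7:-→d8:H3  best=H3
  ? 26.71.252.56  path d0:-  best=no-route
  add 133.0.0.0/8 -> H2 at depth 8
  add 0.0.0.0/0 -> H2 at depth 0
  ? 166.0.0.5  path d0:H2→d1:-→d2:-→d3:-→d4:-→d5:-→d6:-→d7:-→d8:H3  best=H3
  add 0.0.0.0/0 -> H0 at depth 0
  add 76.14.238.0/25 -> H1 at depth 25
  del 166.0.0.0/8 (clear depth 8)
  ? 133.1.187.89  path d0:H0→d1:-→d2:-→d3:-→d4:-→d5:-→d6:-→d7:-→d8:H2→d9:-  best=H2

== LOOKUPS ==
["H3","no-route","H3","H2"]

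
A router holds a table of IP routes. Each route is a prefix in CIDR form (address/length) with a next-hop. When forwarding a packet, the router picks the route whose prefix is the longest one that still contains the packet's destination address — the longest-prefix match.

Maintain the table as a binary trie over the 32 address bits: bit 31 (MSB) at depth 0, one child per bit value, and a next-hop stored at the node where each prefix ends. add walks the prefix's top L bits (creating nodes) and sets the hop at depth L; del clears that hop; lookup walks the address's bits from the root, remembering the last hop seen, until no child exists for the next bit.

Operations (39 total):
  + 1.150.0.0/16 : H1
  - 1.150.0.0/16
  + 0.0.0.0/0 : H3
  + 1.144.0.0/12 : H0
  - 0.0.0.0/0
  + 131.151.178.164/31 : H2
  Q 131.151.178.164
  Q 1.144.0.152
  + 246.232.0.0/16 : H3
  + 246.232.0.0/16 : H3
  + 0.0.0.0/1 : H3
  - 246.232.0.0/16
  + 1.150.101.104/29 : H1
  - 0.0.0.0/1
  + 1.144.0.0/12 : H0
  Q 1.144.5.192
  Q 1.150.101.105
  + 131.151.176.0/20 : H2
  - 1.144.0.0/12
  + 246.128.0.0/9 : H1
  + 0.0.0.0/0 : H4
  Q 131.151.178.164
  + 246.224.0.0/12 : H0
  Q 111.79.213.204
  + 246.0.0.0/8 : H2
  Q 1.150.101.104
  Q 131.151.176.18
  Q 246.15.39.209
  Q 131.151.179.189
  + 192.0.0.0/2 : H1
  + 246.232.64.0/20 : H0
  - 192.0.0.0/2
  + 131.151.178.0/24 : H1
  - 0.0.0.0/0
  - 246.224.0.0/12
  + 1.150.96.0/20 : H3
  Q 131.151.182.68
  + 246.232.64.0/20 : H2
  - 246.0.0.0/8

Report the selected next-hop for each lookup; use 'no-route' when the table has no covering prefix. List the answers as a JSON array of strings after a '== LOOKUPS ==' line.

Apply in order:
  + 1.150.0.0/16 (H1) depth=16
  - 1.150.0.0/16 clear@16
  + 0.0.0.0/0 (H3) depth=0
  + 1.144.0.0/12 (H0) depth=12
  - 0.0.0.0/0 clear@0
  + 131.151.178.164/31 (H2) depth=31
  ? 131.151.178.164  path d0:-→d1:-→d2:-→d3:-→d4:-→d5:-→d6:-→d7:-→d8:-→d9:-→d10:-→d11:-→d12:-→d13:-→d14:-→d15:-→d16:-→d17:-→d18:-→d19:-→d20:-→d21:-→d22:-→d23:-→d24:-→d25:-→d26:-→d27:-→d28:-→d29:-→d30:-→d31:H2  best=H2
  ? 1.144.0.152  path d0:-→d1:-→d2:-→d3:-→d4:-→d5:-→d6:-→d7:-→d8:-→d9:-→d10:-→d11:-→d12:H0→d13:-  best=H0
  + 246.232.0.0/16 (H3) depth=16
  + 246.232.0.0/16 (H3) depth=16
  + 0.0.0.0/1 (H3) depth=1
  - 246.232.0.0/16 clear@16
  + 1.150.101.104/29 (H1) depth=29
  - 0.0.0.0/1 clear@1
  + 1.144.0.0/12 (H0) depth=12
  ? 1.144.5.192  path d0:-→d1:-→d2:-→d3:-→d4:-→d5:-→d6:-→d7:-→d8:-→d9:-→d10:-→d11:-→d12:H0→d13:-  best=H0
  ? 1.150.101.105  path d0:-→d1:-→d2:-→d3:-→d4:-→d5:-→d6:-→d7:-→d8:-→d9:-→d10:-→d11:-→d12:H0→d13:-→d14:-→d15:-→d16:-→d17:-→d18:-→d19:-→d20:-→d21:-→d22:-→d23:-→d24:-→d25:-→d26:-→d27:-→d28:-→d29:H1  best=H1
  + 131.151.176.0/20 (H2) depth=20
  - 1.144.0.0/12 clear@12
  + 246.128.0.0/9 (H1) depth=9
  + 0.0.0.0/0 (H4) depth=0
  ? 131.151.178.164  path d0:H4→d1:-→d2:-→d3:-→d4:-→d5:-→d6:-→d7:-→d8:-→d9:-→d10:-→d11:-→d12:-→d13:-→d14:-→d15:-→d16:-→d17:-→d18:-→d19:-→d20:H2→d21:-→d22:-→d23:-→d24:-→d25:-→d26:-→d27:-→d28:-→d29:-→d30:-→d31:H2  best=H2
  + 246.224.0.0/12 (H0) depth=12
  ? 111.79.213.204  path d0:H4→d1:-  best=H4
  + 246.0.0.0/8 (H2) depth=8
  ? 1.150.101.104  path d0:H4→d1:-→d2:-→d3:-→d4:-→d5:-→d6:-→d7:-→d8:-→d9:-→d10:-→d11:-→d12:-→d13:-→d14:-→d15:-→d16:-→d17:-→d18:-→d19:-→d20:-→d21:-→d22:-→d23:-→d24:-→d25:-→d26:-→d27:-→d28:-→d29:H1  best=H1
  ? 131.151.176.18  path d0:H4→d1:-→d2:-→d3:-→d4:-→d5:-→d6:-→d7:-→d8:-→d9:-→d10:-→d11:-→d12:-→d13:-→d14:-→d15:-→d16:-→d17:-→d18:-→d19:-→d20:H2→d21:-→d22:-  best=H2
  ? 246.15.39.209  path d0:H4→d1:-→d2:-→d3:-→d4:-→d5:-→d6:-→d7:-→d8:H2  best=H2
  ? 131.151.179.189  path d0:H4→d1:-→d2:-→d3:-→d4:-→d5:-→d6:-→d7:-→d8:-→d9:-→d10:-→d11:-→d12:-→d13:-→d14:-→d15:-→d16:-→d17:-→d18:-→d19:-→d20:H2→d21:-→d22:-→d23:-  best=H2
  + 192.0.0.0/2 (H1) depth=2
  + 246.232.64.0/20 (H0) depth=20
  - 192.0.0.0/2 clear@2
  + 131.151.178.0/24 (H1) depth=24
  - 0.0.0.0/0 clear@0
  - 246.224.0.0/12 clear@12
  + 1.150.96.0/20 (H3) depth=20
  ? 131.151.182.68  path d0:-→d1:-→d2:-→d3:-→d4:-→d5:-→d6:-→d7:-→d8:-→d9:-→d10:-→d11:-→d12:-→d13:-→d14:-→d15:-→d16:-→d17:-→d18:-→d19:-→d20:H2→d21:-  best=H2
  + 246.232.64.0/20 (H2) depth=20
  - 246.0.0.0/8 clear@8

== LOOKUPS ==
["H2","H0","H0","H1","H2","H4","H1","H2","H2","H2","H2"]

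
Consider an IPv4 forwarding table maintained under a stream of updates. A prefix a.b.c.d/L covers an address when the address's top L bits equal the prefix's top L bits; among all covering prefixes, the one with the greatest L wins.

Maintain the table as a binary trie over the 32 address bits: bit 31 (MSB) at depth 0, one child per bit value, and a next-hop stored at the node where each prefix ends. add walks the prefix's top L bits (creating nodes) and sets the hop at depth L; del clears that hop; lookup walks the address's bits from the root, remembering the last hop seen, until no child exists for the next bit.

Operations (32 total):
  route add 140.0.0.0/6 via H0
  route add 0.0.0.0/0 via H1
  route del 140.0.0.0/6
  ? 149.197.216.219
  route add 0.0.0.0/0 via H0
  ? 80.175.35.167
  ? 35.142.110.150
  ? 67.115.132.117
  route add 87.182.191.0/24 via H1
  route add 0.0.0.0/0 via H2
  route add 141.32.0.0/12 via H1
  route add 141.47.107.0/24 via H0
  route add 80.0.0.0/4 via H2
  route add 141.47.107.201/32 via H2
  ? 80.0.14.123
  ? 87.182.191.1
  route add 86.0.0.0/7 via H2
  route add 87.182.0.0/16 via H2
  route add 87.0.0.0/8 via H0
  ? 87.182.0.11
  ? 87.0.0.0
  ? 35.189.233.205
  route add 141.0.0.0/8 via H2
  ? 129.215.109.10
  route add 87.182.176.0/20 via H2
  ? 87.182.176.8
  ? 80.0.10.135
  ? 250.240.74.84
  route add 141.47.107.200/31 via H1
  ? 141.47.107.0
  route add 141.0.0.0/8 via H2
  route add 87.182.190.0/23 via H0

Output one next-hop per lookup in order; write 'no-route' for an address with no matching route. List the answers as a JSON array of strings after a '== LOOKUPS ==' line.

Trace:
  add 140.0.0.0/6 -> H0 at depth 6
  add 0.0.0.0/0 -> H1 at depth 0
  del 140.0.0.0/6 (clear depth 6)
  ? 149.197.216.219  path d0:H1→d1:-→d2:-→d3:-  best=H1
  add 0.0.0.0/0 -> H0 at depth 0
  ? 80.175.35.167  path d0:H0  best=H0
  ? 35.142.110.150  path d0:H0  best=H0
  ? 67.115.132.117  path d0:H0  best=H0
  add 87.182.191.0/24 -> H1 at depth 24
  add 0.0.0.0/0 -> H2 at depth 0
  add 141.32.0.0/12 -> H1 at depth 12
  add 141.47.107.0/24 -> H0 at depth 24
  add 80.0.0.0/4 -> H2 at depth 4
  add 141.47.107.201/32 -> H2 at depth 32
  ? 80.0.14.123  path d0:H2→d1:-→d2:-→d3:-→d4:H2→d5:-  best=H2
  ? 87.182.191.1  path d0:H2→d1:-→d2:-→d3:-→d4:H2→d5:-→d6:-→d7:-→d8:-→d9:-→d10:-→d11:-→d12:-→d13:-→d14:-→d15:-→d16:-→d17:-→d18:-→d19:-→d20:-→d21:-→d22:-→d23:-→d24:H1  best=H1
  add 86.0.0.0/7 -> H2 at depth 7
  add 87.182.0.0/16 -> H2 at depth 16
  add 87.0.0.0/8 -> H0 at depth 8
  ? 87.182.0.11  path d0:H2→d1:-→d2:-→d3:-→d4:H2→d5:-→d6:-→d7:H2→d8:H0→d9:-→d10:-→d11:-→d12:-→d13:-→d14:-→d15:-→d16:H2  best=H2
  ? 87.0.0.0  path d0:H2→d1:-→d2:-→d3:-→d4:H2→d5:-→d6:-→d7:H2→d8:H0  best=H0
  ? 35.189.233.205  path d0:H2→d1:-  best=H2
  add 141.0.0.0/8 -> H2 at depth 8
  ? 129.215.109.10  path d0:H2→d1:-→d2:-→d3:-→d4:-  best=H2
  add 87.182.176.0/20 -> H2 at depth 20
  ? 87.182.176.8  path d0:H2→d1:-→d2:-→d3:-→d4:H2→d5:-→d6:-→d7:H2→d8:H0→d9:-→d10:-→d11:-→d12:-→d13:-→d14:-→d15:-→d16:H2→d17:-→d18:-→d19:-→d20:H2  best=H2
  ? 80.0.10.135  path d0:H2→d1:-→d2:-→d3:-→d4:H2→d5:-  best=H2
  ? 250.240.74.84  path d0:H2→d1:-  best=H2
  add 141.47.107.200/31 -> H1 at depth 31
  ? 141.47.107.0  path d0:H2→d1:-→d2:-→d3:-→d4:-→d5:-→d6:-→d7:-→d8:H2→d9:-→d10:-→d11:-→d12:H1→d13:-→d14:-→d15:-→d16:-→d17:-→d18:-→d19:-→d20:-→d21:-→d22:-→d23:-→d24:H0  best=H0
  add 141.0.0.0/8 -> H2 at depth 8
  add 87.182.190.0/23 -> H0 at depth 23

== LOOKUPS ==
["H1","H0","H0","H0","H2","H1","H2","H0","H2","H2","H2","H2","H2","H0"]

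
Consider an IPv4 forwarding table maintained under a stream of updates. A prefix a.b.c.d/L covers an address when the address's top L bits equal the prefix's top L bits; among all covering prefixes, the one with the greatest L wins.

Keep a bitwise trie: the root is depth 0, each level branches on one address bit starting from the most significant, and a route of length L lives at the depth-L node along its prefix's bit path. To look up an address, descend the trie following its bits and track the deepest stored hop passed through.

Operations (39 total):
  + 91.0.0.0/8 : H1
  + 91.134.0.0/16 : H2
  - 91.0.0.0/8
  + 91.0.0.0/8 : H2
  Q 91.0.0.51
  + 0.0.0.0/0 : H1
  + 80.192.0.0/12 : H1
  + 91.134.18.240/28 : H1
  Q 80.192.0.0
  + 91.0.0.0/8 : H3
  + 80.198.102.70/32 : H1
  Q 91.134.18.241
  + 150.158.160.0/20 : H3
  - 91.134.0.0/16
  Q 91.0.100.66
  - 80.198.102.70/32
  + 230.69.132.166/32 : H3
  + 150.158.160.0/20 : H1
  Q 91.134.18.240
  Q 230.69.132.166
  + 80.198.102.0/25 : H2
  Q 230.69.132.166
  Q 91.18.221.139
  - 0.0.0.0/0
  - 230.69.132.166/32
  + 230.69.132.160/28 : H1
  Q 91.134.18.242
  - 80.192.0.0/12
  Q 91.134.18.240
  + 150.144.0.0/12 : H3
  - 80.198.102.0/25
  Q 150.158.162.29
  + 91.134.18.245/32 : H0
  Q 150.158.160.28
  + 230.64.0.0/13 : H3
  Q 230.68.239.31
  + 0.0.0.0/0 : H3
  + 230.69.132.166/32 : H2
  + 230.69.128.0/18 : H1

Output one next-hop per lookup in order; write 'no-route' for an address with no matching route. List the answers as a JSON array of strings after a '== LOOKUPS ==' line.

Trace:
  + 91.0.0.0/8 (H1) depth=8
  + 91.134.0.0/16 (H2) depth=16
  del 91.0.0.0/8 (clear depth 8)
  + 91.0.0.0/8 (H2) depth=8
  lookup 91.0.0.51: bits 01011011 walk d0:-→d1:-→d2:-→d3:-→d4:-→d5:-→d6:-→d7:-→d8:H2 -> H2
  + 0.0.0.0/0 (H1) depth=0
  + 80.192.0.0/12 (H1) depth=12
  + 91.134.18.240/28 (H1) depth=28
  lookup 80.192.0.0: bits 010100001100 walk d0:H1→d1:-→d2:-→d3:-→d4:-→d5:-→d6:-→d7:-→d8:-→d9:-→d10:-→d11:-→d12:H1 -> H1
  + 91.0.0.0/8 (H3) depth=8
  + 80.198.102.70/32 (H1) depth=32
  lookup 91.134.18.241: bits 0101101110000110000100101111 walk d0:H1→d1:-→d2:-→d3:-→d4:-→d5:-→d6:-→d7:-→d8:H3→d9:-→d10:-→d11:-→d12:-→d13:-→d14:-→d15:-→d16:H2→d17:-→d18:-→d19:-→d20:-→d21:-→d22:-→d23:-→d24:-→d25:-→d26:-→d27:-→d28:H1 -> H1
  + 150.158.160.0/20 (H3) depth=20
  del 91.134.0.0/16 (clear depth 16)
  lookup 91.0.100.66: bits 01011011 walk d0:H1→d1:-→d2:-→d3:-→d4:-→d5:-→d6:-→d7:-→d8:H3 -> H3
  del 80.198.102.70/32 (clear depth 32)
  + 230.69.132.166/32 (H3) depth=32
  + 150.158.160.0/20 (H1) depth=20
  lookup 91.134.18.240: bits 0101101110000110000100101111 walk d0:H1→d1:-→d2:-→d3:-→d4:-→d5:-→d6:-→d7:-→d8:H3→d9:-→d10:-→d11:-→d12:-→d13:-→d14:-→d15:-→d16:-→d17:-→d18:-→d19:-→d20:-→d21:-→d22:-→d23:-→d24:-→d25:-→d26:-→d27:-→d28:H1 -> H1
  lookup 230.69.132.166: bits 11100110010001011000010010100110 walk d0:H1→d1:-→d2:-→d3:-→d4:-→d5:-→d6:-→d7:-→d8:-→d9:-→d10:-→d11:-→d12:-→d13:-→d14:-→d15:-→d16:-→d17:-→d18:-→d19:-→d20:-→d21:-→d22:-→d23:-→d24:-→d25:-→d26:-→d27:-→d28:-→d29:-→d30:-→d31:-→d32:H3 -> H3
  + 80.198.102.0/25 (H2) depth=25
  lookup 230.69.132.166: bits 11100110010001011000010010100110 walk d0:H1→d1:-→d2:-→d3:-→d4:-→d5:-→d6:-→d7:-→d8:-→d9:-→d10:-→d11:-→d12:-→d13:-→d14:-→d15:-→d16:-→d17:-→d18:-→d19:-→d20:-→d21:-→d22:-→d23:-→d24:-→d25:-→d26:-→d27:-→d28:-→d29:-→d30:-→d31:-→d32:H3 -> H3
  lookup 91.18.221.139: bits 01011011 walk d0:H1→d1:-→d2:-→d3:-→d4:-→d5:-→d6:-→d7:-→d8:H3 -> H3
  del 0.0.0.0/0 (clear depth 0)
  del 230.69.132.166/32 (clear depth 32)
  + 230.69.132.160/28 (H1) depth=28
  lookup 91.134.18.242: bits 0101101110000110000100101111 walk d0:-→d1:-→d2:-→d3:-→d4:-→d5:-→d6:-→d7:-→d8:H3→d9:-→d10:-→d11:-→d12:-→d13:-→d14:-→d15:-→d16:-→d17:-→d18:-→d19:-→d20:-→d21:-→d22:-→d23:-→d24:-→d25:-→d26:-→d27:-→d28:H1 -> H1
  del 80.192.0.0/12 (clear depth 12)
  lookup 91.134.18.240: bits 0101101110000110000100101111 walk d0:-→d1:-→d2:-→d3:-→d4:-→d5:-→d6:-→d7:-→d8:H3→d9:-→d10:-→d11:-→d12:-→d13:-→d14:-→d15:-→d16:-→d17:-→d18:-→d19:-→d20:-→d21:-→d22:-→d23:-→d24:-→d25:-→d26:-→d27:-→d28:H1 -> H1
  + 150.144.0.0/12 (H3) depth=12
  del 80.198.102.0/25 (clear depth 25)
  lookup 150.158.162.29: bits 10010110100111101010 walk d0:-→d1:-→d2:-→d3:-→d4:-→d5:-→d6:-→d7:-→d8:-→d9:-→d10:-→d11:-→d12:H3→d13:-→d14:-→d15:-→d16:-→d17:-→d18:-→d19:-→d20:H1 -> H1
  + 91.134.18.245/32 (H0) depth=32
  lookup 150.158.160.28: bits 10010110100111101010 walk d0:-→d1:-→d2:-→d3:-→d4:-→d5:-→d6:-→d7:-→d8:-→d9:-→d10:-→d11:-→d12:H3→d13:-→d14:-→d15:-→d16:-→d17:-→d18:-→d19:-→d20:H1 -> H1
  + 230.64.0.0/13 (H3) depth=13
  lookup 230.68.239.31: bits 111001100100010 walk d0:-→d1:-→d2:-→d3:-→d4:-→d5:-→d6:-→d7:-→d8:-→d9:-→d10:-→d11:-→d12:-→d13:H3→d14:-→d15:- -> H3
  + 0.0.0.0/0 (H3) depth=0
  + 230.69.132.166/32 (H2) depth=32
  + 230.69.128.0/18 (H1) depth=18

== LOOKUPS ==
["H2","H1","H1","H3","H1","H3","H3","H3","H1","H1","H1","H1","H3"]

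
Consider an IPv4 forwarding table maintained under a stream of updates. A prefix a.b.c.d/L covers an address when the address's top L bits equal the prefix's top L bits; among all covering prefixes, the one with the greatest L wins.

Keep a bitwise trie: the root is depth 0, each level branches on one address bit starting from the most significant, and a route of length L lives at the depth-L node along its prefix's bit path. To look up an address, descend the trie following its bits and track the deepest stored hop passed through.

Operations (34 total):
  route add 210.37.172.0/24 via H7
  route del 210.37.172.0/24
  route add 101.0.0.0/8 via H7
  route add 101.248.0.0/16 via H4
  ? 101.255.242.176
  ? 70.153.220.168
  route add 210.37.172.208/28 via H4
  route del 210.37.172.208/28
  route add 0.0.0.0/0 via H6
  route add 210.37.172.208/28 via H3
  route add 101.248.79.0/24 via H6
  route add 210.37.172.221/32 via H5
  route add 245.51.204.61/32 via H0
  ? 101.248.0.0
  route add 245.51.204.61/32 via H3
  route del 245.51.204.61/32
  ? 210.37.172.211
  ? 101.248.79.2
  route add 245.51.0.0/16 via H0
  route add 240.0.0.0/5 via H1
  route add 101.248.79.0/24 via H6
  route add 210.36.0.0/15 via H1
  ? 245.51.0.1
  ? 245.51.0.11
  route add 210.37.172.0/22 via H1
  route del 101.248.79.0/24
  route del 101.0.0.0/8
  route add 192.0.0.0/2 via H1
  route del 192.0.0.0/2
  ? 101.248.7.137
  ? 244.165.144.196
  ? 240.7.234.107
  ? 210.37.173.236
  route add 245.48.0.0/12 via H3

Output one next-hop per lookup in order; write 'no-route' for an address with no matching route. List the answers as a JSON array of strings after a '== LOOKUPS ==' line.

Process each operation:
  + 210.37.172.0/24 (H7) depth=24
  del 210.37.172.0/24 (clear depth 24)
  + 101.0.0.0/8 (H7) depth=8
  + 101.248.0.0/16 (H4) depth=16
  lookup 101.255.242.176: bits 0110010111111 walk d0:-→d1:-→d2:-→d3:-→d4:-→d5:-→d6:-→d7:-→d8:H7→d9:-→d10:-→d11:-→d12:-→d13:- -> H7
  lookup 70.153.220.168: bits 01 walk d0:-→d1:-→d2:- -> no-route
  + 210.37.172.208/28 (H4) depth=28
  del 210.37.172.208/28 (clear depth 28)
  + 0.0.0.0/0 (H6) depth=0
  + 210.37.172.208/28 (H3) depth=28
  + 101.248.79.0/24 (H6) depth=24
  + 210.37.172.221/32 (H5) depth=32
  + 245.51.204.61/32 (H0) depth=32
  lookup 101.248.0.0: bits 01100101111110000 walk d0:H6→d1:-→d2:-→d3:-→d4:-→d5:-→d6:-→d7:-→d8:H7→d9:-→d10:-→d11:-→d12:-→d13:-→d14:-→d15:-→d16:H4→d17:- -> H4
  + 245.51.204.61/32 (H3) depth=32
  del 245.51.204.61/32 (clear depth 32)
  lookup 210.37.172.211: bits 1101001000100101101011001101 walk d0:H6→d1:-→d2:-→d3:-→d4:-→d5:-→d6:-→d7:-→d8:-→d9:-→d10:-→d11:-→d12:-→d13:-→d14:-→d15:-→d16:-→d17:-→d18:-→d19:-→d20:-→d21:-→d22:-→d23:-→d24:-→d25:-→d26:-→d27:-→d28:H3 -> H3
  lookup 101.248.79.2: bits 011001011111100001001111 walk d0:H6→d1:-→d2:-→d3:-→d4:-→d5:-→d6:-→d7:-→d8:H7→d9:-→d10:-→d11:-→d12:-→d13:-→d14:-→d15:-→d16:H4→d17:-→d18:-→d19:-→d20:-→d21:-→d22:-→d23:-→d24:H6 -> H6
  + 245.51.0.0/16 (H0) depth=16
  + 240.0.0.0/5 (H1) depth=5
  + 101.248.79.0/24 (H6) depth=24
  + 210.36.0.0/15 (H1) depth=15
  lookup 245.51.0.1: bits 1111010100110011 walk d0:H6→d1:-→d2:-→d3:-→d4:-→d5:H1→d6:-→d7:-→d8:-→d9:-→d10:-→d11:-→d12:-→d13:-→d14:-→d15:-→d16:H0 -> H0
  lookup 245.51.0.11: bits 1111010100110011 walk d0:H6→d1:-→d2:-→d3:-→d4:-→d5:H1→d6:-→d7:-→d8:-→d9:-→d10:-→d11:-→d12:-→d13:-→d14:-→d15:-→d16:H0 -> H0
  + 210.37.172.0/22 (H1) depth=22
  del 101.248.79.0/24 (clear depth 24)
  del 101.0.0.0/8 (clear depth 8)
  + 192.0.0.0/2 (H1) depth=2
  del 192.0.0.0/2 (clear depth 2)
  lookup 101.248.7.137: bits 01100101111110000 walk d0:H6→d1:-→d2:-→d3:-→d4:-→d5:-→d6:-→d7:-→d8:-→d9:-→d10:-→d11:-→d12:-→d13:-→d14:-→d15:-→d16:H4→d17:- -> H4
  lookup 244.165.144.196: bits 1111010 walk d0:H6→d1:-→d2:-→d3:-→d4:-→d5:H1→d6:-→d7:- -> H1
  lookup 240.7.234.107: bits 11110 walk d0:H6→d1:-→d2:-→d3:-→d4:-→d5:H1 -> H1
  lookup 210.37.173.236: bits 11010010001001011010110 walk d0:H6→d1:-→d2:-→d3:-→d4:-→d5:-→d6:-→d7:-→d8:-→d9:-→d10:-→d11:-→d12:-→d13:-→d14:-→d15:H1→d16:-→d17:-→d18:-→d19:-→d20:-→d21:-→d22:H1→d23:- -> H1
  + 245.48.0.0/12 (H3) depth=12

== LOOKUPS ==
["H7","no-route","H4","H3","H6","H0","H0","H4","H1","H1","H1"]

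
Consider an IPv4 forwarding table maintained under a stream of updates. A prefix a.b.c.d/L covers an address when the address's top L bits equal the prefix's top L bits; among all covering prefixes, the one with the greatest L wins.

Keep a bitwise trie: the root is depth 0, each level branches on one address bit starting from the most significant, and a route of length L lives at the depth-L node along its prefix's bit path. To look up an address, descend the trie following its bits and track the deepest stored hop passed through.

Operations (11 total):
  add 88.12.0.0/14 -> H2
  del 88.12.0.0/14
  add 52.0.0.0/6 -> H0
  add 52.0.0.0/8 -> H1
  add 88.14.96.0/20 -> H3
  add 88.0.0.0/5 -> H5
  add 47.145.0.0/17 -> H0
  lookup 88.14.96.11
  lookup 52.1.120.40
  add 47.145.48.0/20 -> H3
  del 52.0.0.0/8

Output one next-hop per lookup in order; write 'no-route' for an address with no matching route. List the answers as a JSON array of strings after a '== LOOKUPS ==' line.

Apply in order:
  + 88.12.0.0/14 (H2) depth=14
  - 88.12.0.0/14 clear@14
  + 52.0.0.0/6 (H0) depth=6
  + 52.0.0.0/8 (H1) depth=8
  + 88.14.96.0/20 (H3) depth=20
  + 88.0.0.0/5 (H5) depth=5
  + 47.145.0.0/17 (H0) depth=17
  Q 88.14.96.11: descend 01011000000011100110 ; hops seen [H5,H3] ; pick H3
  Q 52.1.120.40: descend 00110100 ; hops seen [H0,H1] ; pick H1
  + 47.145.48.0/20 (H3) depth=20
  - 52.0.0.0/8 clear@8

== LOOKUPS ==
["H3","H1"]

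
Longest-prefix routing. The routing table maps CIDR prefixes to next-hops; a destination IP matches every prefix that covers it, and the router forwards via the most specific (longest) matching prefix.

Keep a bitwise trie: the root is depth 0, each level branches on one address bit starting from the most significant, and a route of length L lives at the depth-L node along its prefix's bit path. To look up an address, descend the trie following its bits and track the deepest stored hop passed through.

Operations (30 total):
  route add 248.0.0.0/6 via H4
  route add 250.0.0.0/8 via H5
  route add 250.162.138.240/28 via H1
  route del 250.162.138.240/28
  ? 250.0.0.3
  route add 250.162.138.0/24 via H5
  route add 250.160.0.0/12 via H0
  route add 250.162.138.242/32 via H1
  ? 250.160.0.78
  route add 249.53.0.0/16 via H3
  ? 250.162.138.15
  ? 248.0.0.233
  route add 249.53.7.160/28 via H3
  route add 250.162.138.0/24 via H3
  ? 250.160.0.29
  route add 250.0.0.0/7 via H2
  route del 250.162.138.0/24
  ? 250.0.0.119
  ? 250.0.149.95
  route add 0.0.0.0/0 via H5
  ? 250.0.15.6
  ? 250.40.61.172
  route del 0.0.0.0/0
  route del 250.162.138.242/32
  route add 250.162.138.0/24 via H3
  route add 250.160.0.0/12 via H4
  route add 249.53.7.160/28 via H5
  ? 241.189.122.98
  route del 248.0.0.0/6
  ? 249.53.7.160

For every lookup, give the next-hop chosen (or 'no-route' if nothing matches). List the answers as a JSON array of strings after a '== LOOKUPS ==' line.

Trace:
  add 248.0.0.0/6 -> H4 at depth 6
  add 250.0.0.0/8 -> H5 at depth 8
  add 250.162.138.240/28 -> H1 at depth 28
  del 250.162.138.240/28 (clear depth 28)
  lookup 250.0.0.3: bits 11111010 walk d0:-→d1:-→d2:-→d3:-→d4:-→d5:-→d6:H4→d7:-→d8:H5 -> H5
  add 250.162.138.0/24 -> H5 at depth 24
  add 250.160.0.0/12 -> H0 at depth 12
  add 250.162.138.242/32 -> H1 at depth 32
  lookup 250.160.0.78: bits 11111010101000 walk d0:-→d1:-→d2:-→d3:-→d4:-→d5:-→d6:H4→d7:-→d8:H5→d9:-→d10:-→d11:-→d12:H0→d13:-→d14:- -> H0
  add 249.53.0.0/16 -> H3 at depth 16
  lookup 250.162.138.15: bits 111110101010001010001010 walk d0:-→d1:-→d2:-→d3:-→d4:-→d5:-→d6:H4→d7:-→d8:H5→d9:-→d10:-→d11:-→d12:H0→d13:-→d14:-→d15:-→d16:-→d17:-→d18:-→d19:-→d20:-→d21:-→d22:-→d23:-→d24:H5 -> H5
  lookup 248.0.0.233: bits 1111100 walk d0:-→d1:-→d2:-→d3:-→d4:-→d5:-→d6:H4→d7:- -> H4
  add 249.53.7.160/28 -> H3 at depth 28
  add 250.162.138.0/24 -> H3 at depth 24
  lookup 250.160.0.29: bits 11111010101000 walk d0:-→d1:-→d2:-→d3:-→d4:-→d5:-→d6:H4→d7:-→d8:H5→d9:-→d10:-→d11:-→d12:H0→d13:-→d14:- -> H0
  add 250.0.0.0/7 -> H2 at depth 7
  del 250.162.138.0/24 (clear depth 24)
  lookup 250.0.0.119: bits 11111010 walk d0:-→d1:-→d2:-→d3:-→d4:-→d5:-→d6:H4→d7:H2→d8:H5 -> H5
  lookup 250.0.149.95: bits 11111010 walk d0:-→d1:-→d2:-→d3:-→d4:-→d5:-→d6:H4→d7:H2→d8:H5 -> H5
  add 0.0.0.0/0 -> H5 at depth 0
  lookup 250.0.15.6: bits 11111010 walk d0:H5→d1:-→d2:-→d3:-→d4:-→d5:-→d6:H4→d7:H2→d8:H5 -> H5
  lookup 250.40.61.172: bits 11111010 walk d0:H5→d1:-→d2:-→d3:-→d4:-→d5:-→d6:H4→d7:H2→d8:H5 -> H5
  del 0.0.0.0/0 (clear depth 0)
  del 250.162.138.242/32 (clear depth 32)
  add 250.162.138.0/24 -> H3 at depth 24
  add 250.160.0.0/12 -> H4 at depth 12
  add 249.53.7.160/28 -> H5 at depth 28
  lookup 241.189.122.98: bits 1111 walk d0:-→d1:-→d2:-→d3:-→d4:- -> no-route
  del 248.0.0.0/6 (clear depth 6)
  lookup 249.53.7.160: bits 1111100100110101000001111010 walk d0:-→d1:-→d2:-→d3:-→d4:-→d5:-→d6:-→d7:-→d8:-→d9:-→d10:-→d11:-→d12:-→d13:-→d14:-→d15:-→d16:H3→d17:-→d18:-→d19:-→d20:-→d21:-→d22:-→d23:-→d24:-→d25:-→d26:-→d27:-→d28:H5 -> H5

== LOOKUPS ==
["H5","H0","H5","H4","H0","H5","H5","H5","H5","no-route","H5"]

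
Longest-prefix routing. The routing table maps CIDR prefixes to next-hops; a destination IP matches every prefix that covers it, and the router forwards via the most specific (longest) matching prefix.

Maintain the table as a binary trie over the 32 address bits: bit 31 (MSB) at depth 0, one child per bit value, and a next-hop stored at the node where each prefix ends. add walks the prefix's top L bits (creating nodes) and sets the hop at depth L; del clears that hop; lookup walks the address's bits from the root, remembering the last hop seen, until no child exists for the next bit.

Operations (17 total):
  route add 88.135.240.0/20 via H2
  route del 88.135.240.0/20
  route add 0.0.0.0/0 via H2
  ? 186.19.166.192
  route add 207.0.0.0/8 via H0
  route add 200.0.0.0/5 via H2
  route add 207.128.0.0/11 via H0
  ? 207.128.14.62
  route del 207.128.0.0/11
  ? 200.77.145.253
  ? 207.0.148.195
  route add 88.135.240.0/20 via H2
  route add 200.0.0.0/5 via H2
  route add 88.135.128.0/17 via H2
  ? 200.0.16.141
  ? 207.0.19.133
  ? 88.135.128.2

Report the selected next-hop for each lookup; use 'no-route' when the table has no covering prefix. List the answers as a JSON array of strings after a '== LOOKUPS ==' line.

Apply in order:
  + 88.135.240.0/20 (H2) depth=20
  del 88.135.240.0/20 (clear depth 20)
  + 0.0.0.0/0 (H2) depth=0
  ? 186.19.166.192  path d0:H2  best=H2
  + 207.0.0.0/8 (H0) depth=8
  + 200.0.0.0/5 (H2) depth=5
  + 207.128.0.0/11 (H0) depth=11
  ? 207.128.14.62  path d0:H2→d1:-→d2:-→d3:-→d4:-→d5:H2→d6:-→d7:-→d8:H0→d9:-→d10:-→d11:H0  best=H0
  del 207.128.0.0/11 (clear depth 11)
  ? 200.77.145.253  path d0:H2→d1:-→d2:-→d3:-→d4:-→d5:H2  best=H2
  ? 207.0.148.195  path d0:H2→d1:-→d2:-→d3:-→d4:-→d5:H2→d6:-→d7:-→d8:H0  best=H0
  + 88.135.240.0/20 (H2) depth=20
  + 200.0.0.0/5 (H2) depth=5
  + 88.135.128.0/17 (H2) depth=17
  ? 200.0.16.141  path d0:H2→d1:-→d2:-→d3:-→d4:-→d5:H2  best=H2
  ? 207.0.19.133  path d0:H2→d1:-→d2:-→d3:-→d4:-→d5:H2→d6:-→d7:-→d8:H0  best=H0
  ? 88.135.128.2  path d0:H2→d1:-→d2:-→d3:-→d4:-→d5:-→d6:-→d7:-→d8:-→d9:-→d10:-→d11:-→d12:-→d13:-→d14:-→d15:-→d16:-→d17:H2  best=H2

== LOOKUPS ==
["H2","H0","H2","H0","H2","H0","H2"]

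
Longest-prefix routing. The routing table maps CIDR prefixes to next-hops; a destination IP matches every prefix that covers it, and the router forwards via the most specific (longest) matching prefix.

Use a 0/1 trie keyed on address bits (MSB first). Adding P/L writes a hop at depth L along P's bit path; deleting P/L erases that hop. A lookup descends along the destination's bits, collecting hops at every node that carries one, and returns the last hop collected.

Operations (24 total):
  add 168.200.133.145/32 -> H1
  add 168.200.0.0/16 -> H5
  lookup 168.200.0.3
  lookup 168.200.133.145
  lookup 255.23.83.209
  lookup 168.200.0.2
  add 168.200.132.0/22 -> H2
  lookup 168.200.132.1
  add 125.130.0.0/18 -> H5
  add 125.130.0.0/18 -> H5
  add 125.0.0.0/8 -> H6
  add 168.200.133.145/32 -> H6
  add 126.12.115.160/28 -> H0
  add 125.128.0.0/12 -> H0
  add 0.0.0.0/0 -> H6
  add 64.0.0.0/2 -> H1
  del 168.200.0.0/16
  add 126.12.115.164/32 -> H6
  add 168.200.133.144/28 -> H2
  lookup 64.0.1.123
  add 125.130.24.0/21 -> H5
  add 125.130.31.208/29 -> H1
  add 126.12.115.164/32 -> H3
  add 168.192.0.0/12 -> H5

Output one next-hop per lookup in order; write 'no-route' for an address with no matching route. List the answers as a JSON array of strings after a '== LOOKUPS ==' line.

Trace:
  add 168.200.133.145/32 -> H1 at depth 32
  add 168.200.0.0/16 -> H5 at depth 16
  lookup 168.200.0.3: bits 1010100011001000 walk d0:-→d1:-→d2:-→d3:-→d4:-→d5:-→d6:-→d7:-→d8:-→d9:-→d10:-→d11:-→d12:-→d13:-→d14:-→d15:-→d16:H5 -> H5
  lookup 168.200.133.145: bits 10101000110010001000010110010001 walk d0:-→d1:-→d2:-→d3:-→d4:-→d5:-→d6:-→d7:-→d8:-→d9:-→d10:-→d11:-→d12:-→d13:-→d14:-→d15:-→d16:H5→d17:-→d18:-→d19:-→d20:-→d21:-→d22:-→d23:-→d24:-→d25:-→d26:-→d27:-→d28:-→d29:-→d30:-→d31:-→d32:H1 -> H1
  lookup 255.23.83.209: bits 1 walk d0:-→d1:- -> no-route
  lookup 168.200.0.2: bits 1010100011001000 walk d0:-→d1:-→d2:-→d3:-→d4:-→d5:-→d6:-→d7:-→d8:-→d9:-→d10:-→d11:-→d12:-→d13:-→d14:-→d15:-→d16:H5 -> H5
  add 168.200.132.0/22 -> H2 at depth 22
  lookup 168.200.132.1: bits 10101000110010001000010 walk d0:-→d1:-→d2:-→d3:-→d4:-→d5:-→d6:-→d7:-→d8:-→d9:-→d10:-→d11:-→d12:-→d13:-→d14:-→d15:-→d16:H5→d17:-→d18:-→d19:-→d20:-→d21:-→d22:H2→d23:- -> H2
  add 125.130.0.0/18 -> H5 at depth 18
  add 125.130.0.0/18 -> H5 at depth 18
  add 125.0.0.0/8 -> H6 at depth 8
  add 168.200.133.145/32 -> H6 at depth 32
  add 126.12.115.160/28 -> H0 at depth 28
  add 125.128.0.0/12 -> H0 at depth 12
  add 0.0.0.0/0 -> H6 at depth 0
  add 64.0.0.0/2 -> H1 at depth 2
  del 168.200.0.0/16 (clear depth 16)
  add 126.12.115.164/32 -> H6 at depth 32
  add 168.200.133.144/28 -> H2 at depth 28
  lookup 64.0.1.123: bits 01 walk d0:H6→d1:-→d2:H1 -> H1
  add 125.130.24.0/21 -> H5 at depth 21
  add 125.130.31.208/29 -> H1 at depth 29
  add 126.12.115.164/32 -> H3 at depth 32
  add 168.192.0.0/12 -> H5 at depth 12

== LOOKUPS ==
["H5","H1","no-route","H5","H2","H1"]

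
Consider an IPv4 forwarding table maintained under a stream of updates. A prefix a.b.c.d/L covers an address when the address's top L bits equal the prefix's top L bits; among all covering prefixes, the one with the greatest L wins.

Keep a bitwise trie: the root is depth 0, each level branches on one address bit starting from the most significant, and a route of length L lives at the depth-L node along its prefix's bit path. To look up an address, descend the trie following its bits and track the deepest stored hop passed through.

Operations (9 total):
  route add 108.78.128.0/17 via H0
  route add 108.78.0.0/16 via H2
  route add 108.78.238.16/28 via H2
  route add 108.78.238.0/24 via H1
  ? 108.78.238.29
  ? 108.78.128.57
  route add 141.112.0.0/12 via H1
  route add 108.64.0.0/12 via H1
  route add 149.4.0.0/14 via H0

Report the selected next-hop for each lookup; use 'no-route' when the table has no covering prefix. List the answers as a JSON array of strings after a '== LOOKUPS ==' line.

Process each operation:
  add 108.78.128.0/17 -> H0 at depth 17
  add 108.78.0.0/16 -> H2 at depth 16
  add 108.78.238.16/28 -> H2 at depth 28
  add 108.78.238.0/24 -> H1 at depth 24
  ? 108.78.238.29  path d0:-→d1:-→d2:-→d3:-→d4:-→d5:-→d6:-→d7:-→d8:-→d9:-→d10:-→d11:-→d12:-→d13:-→d14:-→d15:-→d16:H2→d17:H0→d18:-→d19:-→d20:-→d21:-→d22:-→d23:-→d24:H1→d25:-→d26:-→d27:-→d28:H2  best=H2
  ? 108.78.128.57  path d0:-→d1:-→d2:-→d3:-→d4:-→d5:-→d6:-→d7:-→d8:-→d9:-→d10:-→d11:-→d12:-→d13:-→d14:-→d15:-→d16:H2→d17:H0  best=H0
  add 141.112.0.0/12 -> H1 at depth 12
  add 108.64.0.0/12 -> H1 at depth 12
  add 149.4.0.0/14 -> H0 at depth 14

== LOOKUPS ==
["H2","H0"]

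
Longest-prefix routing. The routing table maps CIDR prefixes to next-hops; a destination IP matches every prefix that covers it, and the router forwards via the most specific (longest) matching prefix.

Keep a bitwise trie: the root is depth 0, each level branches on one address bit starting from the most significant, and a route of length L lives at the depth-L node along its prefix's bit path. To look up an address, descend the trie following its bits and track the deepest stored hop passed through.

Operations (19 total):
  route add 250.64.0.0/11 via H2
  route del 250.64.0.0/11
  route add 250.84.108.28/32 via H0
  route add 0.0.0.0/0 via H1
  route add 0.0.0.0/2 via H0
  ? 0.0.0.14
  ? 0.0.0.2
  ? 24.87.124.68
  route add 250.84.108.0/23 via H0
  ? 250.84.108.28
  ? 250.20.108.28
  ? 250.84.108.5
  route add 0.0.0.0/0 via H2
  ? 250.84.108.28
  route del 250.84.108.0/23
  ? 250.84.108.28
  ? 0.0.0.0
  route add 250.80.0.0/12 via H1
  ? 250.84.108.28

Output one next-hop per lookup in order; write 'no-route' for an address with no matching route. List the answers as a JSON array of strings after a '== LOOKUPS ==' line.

Process each operation:
  + 250.64.0.0/11 (H2) depth=11
  - 250.64.0.0/11 clear@11
  + 250.84.108.28/32 (H0) depth=32
  + 0.0.0.0/0 (H1) depth=0
  + 0.0.0.0/2 (H0) depth=2
  ? 0.0.0.14  path d0:H1→d1:-→d2:H0  best=H0
  ? 0.0.0.2  path d0:H1→d1:-→d2:H0  best=H0
  ? 24.87.124.68  path d0:H1→d1:-→d2:H0  best=H0
  + 250.84.108.0/23 (H0) depth=23
  ? 250.84.108.28  path d0:H1→d1:-→d2:-→d3:-→d4:-→d5:-→d6:-→d7:-→d8:-→d9:-→d10:-→d11:-→d12:-→d13:-→d14:-→d15:-→d16:-→d17:-→d18:-→d19:-→d20:-→d21:-→d22:-→d23:H0→d24:-→d25:-→d26:-→d27:-→d28:-→d29:-→d30:-→d31:-→d32:H0  best=H0
  ? 250.20.108.28  path d0:H1→d1:-→d2:-→d3:-→d4:-→d5:-→d6:-→d7:-→d8:-→d9:-  best=H1
  ? 250.84.108.5  path d0:H1→d1:-→d2:-→d3:-→d4:-→d5:-→d6:-→d7:-→d8:-→d9:-→d10:-→d11:-→d12:-→d13:-→d14:-→d15:-→d16:-→d17:-→d18:-→d19:-→d20:-→d21:-→d22:-→d23:H0→d24:-→d25:-→d26:-→d27:-  best=H0
  + 0.0.0.0/0 (H2) depth=0
  ? 250.84.108.28  path d0:H2→d1:-→d2:-→d3:-→d4:-→d5:-→d6:-→d7:-→d8:-→d9:-→d10:-→d11:-→d12:-→d13:-→d14:-→d15:-→d16:-→d17:-→d18:-→d19:-→d20:-→d21:-→d22:-→d23:H0→d24:-→d25:-→d26:-→d27:-→d28:-→d29:-→d30:-→d31:-→d32:H0  best=H0
  - 250.84.108.0/23 clear@23
  ? 250.84.108.28  path d0:H2→d1:-→d2:-→d3:-→d4:-→d5:-→d6:-→d7:-→d8:-→d9:-→d10:-→d11:-→d12:-→d13:-→d14:-→d15:-→d16:-→d17:-→d18:-→d19:-→d20:-→d21:-→d22:-→d23:-→d24:-→d25:-→d26:-→d27:-→d28:-→d29:-→d30:-→d31:-→d32:H0  best=H0
  ? 0.0.0.0  path d0:H2→d1:-→d2:H0  best=H0
  + 250.80.0.0/12 (H1) depth=12
  ? 250.84.108.28  path d0:H2→d1:-→d2:-→d3:-→d4:-→d5:-→d6:-→d7:-→d8:-→d9:-→d10:-→d11:-→d12:H1→d13:-→d14:-→d15:-→d16:-→d17:-→d18:-→d19:-→d20:-→d21:-→d22:-→d23:-→d24:-→d25:-→d26:-→d27:-→d28:-→d29:-→d30:-→d31:-→d32:H0  best=H0

== LOOKUPS ==
["H0","H0","H0","H0","H1","H0","H0","H0","H0","H0"]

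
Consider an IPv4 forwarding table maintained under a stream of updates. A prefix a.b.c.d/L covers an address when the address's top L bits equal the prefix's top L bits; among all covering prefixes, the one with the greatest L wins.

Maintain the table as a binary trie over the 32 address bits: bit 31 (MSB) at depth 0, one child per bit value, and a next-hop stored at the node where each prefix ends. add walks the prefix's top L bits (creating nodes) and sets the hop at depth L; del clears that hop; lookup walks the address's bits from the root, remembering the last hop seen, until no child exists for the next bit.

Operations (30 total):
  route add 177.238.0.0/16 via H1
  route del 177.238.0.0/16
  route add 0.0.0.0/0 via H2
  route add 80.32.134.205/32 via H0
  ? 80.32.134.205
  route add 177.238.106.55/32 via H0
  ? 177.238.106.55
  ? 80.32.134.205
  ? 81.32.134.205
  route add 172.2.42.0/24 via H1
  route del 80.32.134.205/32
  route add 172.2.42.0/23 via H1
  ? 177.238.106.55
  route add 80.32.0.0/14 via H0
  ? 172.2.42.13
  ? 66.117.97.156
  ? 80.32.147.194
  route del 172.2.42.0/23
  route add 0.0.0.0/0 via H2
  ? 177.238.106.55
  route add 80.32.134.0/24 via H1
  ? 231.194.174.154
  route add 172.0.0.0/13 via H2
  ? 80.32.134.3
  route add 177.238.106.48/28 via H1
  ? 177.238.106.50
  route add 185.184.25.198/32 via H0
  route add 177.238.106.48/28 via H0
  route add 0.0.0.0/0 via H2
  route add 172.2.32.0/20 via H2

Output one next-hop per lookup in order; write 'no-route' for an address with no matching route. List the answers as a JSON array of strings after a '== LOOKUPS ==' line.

Trace:
  add 177.238.0.0/16 -> H1 at depth 16
  - 177.238.0.0/16 clear@16
  add 0.0.0.0/0 -> H2 at depth 0
  add 80.32.134.205/32 -> H0 at depth 32
  ? 80.32.134.205  path d0:H2→d1:-→d2:-→d3:-→d4:-→d5:-→d6:-→d7:-→d8:-→d9:-→d10:-→d11:-→d12:-→d13:-→d14:-→d15:-→d16:-→d17:-→d18:-→d19:-→d20:-→d21:-→d22:-→d23:-→d24:-→d25:-→d26:-→d27:-→d28:-→d29:-→d30:-→d31:-→d32:H0  best=H0
  add 177.238.106.55/32 -> H0 at depth 32
  ? 177.238.106.55  path d0:H2→d1:-→d2:-→d3:-→d4:-→d5:-→d6:-→d7:-→d8:-→d9:-→d10:-→d11:-→d12:-→d13:-→d14:-→d15:-→d16:-→d17:-→d18:-→d19:-→d20:-→d21:-→d22:-→d23:-→d24:-→d25:-→d26:-→d27:-→d28:-→d29:-→d30:-→d31:-→d32:H0  best=H0
  ? 80.32.134.205  path d0:H2→d1:-→d2:-→d3:-→d4:-→d5:-→d6:-→d7:-→d8:-→d9:-→d10:-→d11:-→d12:-→d13:-→d14:-→d15:-→d16:-→d17:-→d18:-→d19:-→d20:-→d21:-→d22:-→d23:-→d24:-→d25:-→d26:-→d27:-→d28:-→d29:-→d30:-→d31:-→d32:H0  best=H0
  ? 81.32.134.205  path d0:H2→d1:-→d2:-→d3:-→d4:-→d5:-→d6:-→d7:-  best=H2
  add 172.2.42.0/24 -> H1 at depth 24
  - 80.32.134.205/32 clear@32
  add 172.2.42.0/23 -> H1 at depth 23
  ? 177.238.106.55  path d0:H2→d1:-→d2:-→d3:-→d4:-→d5:-→d6:-→d7:-→d8:-→d9:-→d10:-→d11:-→d12:-→d13:-→d14:-→d15:-→d16:-→d17:-→d18:-→d19:-→d20:-→d21:-→d22:-→d23:-→d24:-→d25:-→d26:-→d27:-→d28:-→d29:-→d30:-→d31:-→d32:H0  best=H0
  add 80.32.0.0/14 -> H0 at depth 14
  ? 172.2.42.13  path d0:H2→d1:-→d2:-→d3:-→d4:-→d5:-→d6:-→d7:-→d8:-→d9:-→d10:-→d11:-→d12:-→d13:-→d14:-→d15:-→d16:-→d17:-→d18:-→d19:-→d20:-→d21:-→d22:-→d23:H1→d24:H1  best=H1
  ? 66.117.97.156  path d0:H2→d1:-→d2:-→d3:-  best=H2
  ? 80.32.147.194  path d0:H2→d1:-→d2:-→d3:-→d4:-→d5:-→d6:-→d7:-→d8:-→d9:-→d10:-→d11:-→d12:-→d13:-→d14:H0→d15:-→d16:-→d17:-→d18:-→d19:-  best=H0
  - 172.2.42.0/23 clear@23
  add 0.0.0.0/0 -> H2 at depth 0
  ? 177.238.106.55  path d0:H2→d1:-→d2:-→d3:-→d4:-→d5:-→d6:-→d7:-→d8:-→d9:-→d10:-→d11:-→d12:-→d13:-→d14:-→d15:-→d16:-→d17:-→d18:-→d19:-→d20:-→d21:-→d22:-→d23:-→d24:-→d25:-→d26:-→d27:-→d28:-→d29:-→d30:-→d31:-→d32:H0  best=H0
  add 80.32.134.0/24 -> H1 at depth 24
  ? 231.194.174.154  path d0:H2→d1:-  best=H2
  add 172.0.0.0/13 -> H2 at depth 13
  ? 80.32.134.3  path d0:H2→d1:-→d2:-→d3:-→d4:-→d5:-→d6:-→d7:-→d8:-→d9:-→d10:-→d11:-→d12:-→d13:-→d14:H0→d15:-→d16:-→d17:-→d18:-→d19:-→d20:-→d21:-→d22:-→d23:-→d24:H1  best=H1
  add 177.238.106.48/28 -> H1 at depth 28
  ? 177.238.106.50  path d0:H2→d1:-→d2:-→d3:-→d4:-→d5:-→d6:-→d7:-→d8:-→d9:-→d10:-→d11:-→d12:-→d13:-→d14:-→d15:-→d16:-→d17:-→d18:-→d19:-→d20:-→d21:-→d22:-→d23:-→d24:-→d25:-→d26:-→d27:-→d28:H1→d29:-  best=H1
  add 185.184.25.198/32 -> H0 at depth 32
  add 177.238.106.48/28 -> H0 at depth 28
  add 0.0.0.0/0 -> H2 at depth 0
  add 172.2.32.0/20 -> H2 at depth 20

== LOOKUPS ==
["H0","H0","H0","H2","H0","H1","H2","H0","H0","H2","H1","H1"]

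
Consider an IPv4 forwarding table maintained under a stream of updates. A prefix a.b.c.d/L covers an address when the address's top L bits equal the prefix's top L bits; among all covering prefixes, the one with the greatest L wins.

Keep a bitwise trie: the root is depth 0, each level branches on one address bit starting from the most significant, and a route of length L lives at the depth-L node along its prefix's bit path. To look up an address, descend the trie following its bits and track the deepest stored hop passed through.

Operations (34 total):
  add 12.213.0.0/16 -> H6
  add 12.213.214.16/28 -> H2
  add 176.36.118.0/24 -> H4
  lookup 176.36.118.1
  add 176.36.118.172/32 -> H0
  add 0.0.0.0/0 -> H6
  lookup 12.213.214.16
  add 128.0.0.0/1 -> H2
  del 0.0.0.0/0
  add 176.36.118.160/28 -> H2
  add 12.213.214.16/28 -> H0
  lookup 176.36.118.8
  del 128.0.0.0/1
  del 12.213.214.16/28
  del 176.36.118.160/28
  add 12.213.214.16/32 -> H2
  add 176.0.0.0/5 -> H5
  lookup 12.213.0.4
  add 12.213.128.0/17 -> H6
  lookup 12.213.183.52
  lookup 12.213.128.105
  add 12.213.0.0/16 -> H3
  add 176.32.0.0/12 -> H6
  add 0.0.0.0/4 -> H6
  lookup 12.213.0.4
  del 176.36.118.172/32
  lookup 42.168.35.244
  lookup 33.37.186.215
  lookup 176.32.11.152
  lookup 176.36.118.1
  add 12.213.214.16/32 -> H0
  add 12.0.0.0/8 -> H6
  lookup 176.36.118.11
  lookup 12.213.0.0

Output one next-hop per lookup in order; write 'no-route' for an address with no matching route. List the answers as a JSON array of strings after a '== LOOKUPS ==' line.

Process each operation:
  add 12.213.0.0/16 -> H6 at depth 16
  add 12.213.214.16/28 -> H2 at depth 28
  add 176.36.118.0/24 -> H4 at depth 24
  ? 176.36.118.1  path d0:-→d1:-→d2:-→d3:-→d4:-→d5:-→d6:-→d7:-→d8:-→d9:-→d10:-→d11:-→d12:-→d13:-→d14:-→d15:-→d16:-→d17:-→d18:-→d19:-→d20:-→d21:-→d22:-→d23:-→d24:H4  best=H4
  add 176.36.118.172/32 -> H0 at depth 32
  add 0.0.0.0/0 -> H6 at depth 0
  ? 12.213.214.16  path d0:H6→d1:-→d2:-→d3:-→d4:-→d5:-→d6:-→d7:-→d8:-→d9:-→d10:-→d11:-→d12:-→d13:-→d14:-→d15:-→d16:H6→d17:-→d18:-→d19:-→d20:-→d21:-→d22:-→d23:-→d24:-→d25:-→d26:-→d27:-→d28:H2  best=H2
  add 128.0.0.0/1 -> H2 at depth 1
  - 0.0.0.0/0 clear@0
  add 176.36.118.160/28 -> H2 at depth 28
  add 12.213.214.16/28 -> H0 at depth 28
  ? 176.36.118.8  path d0:-→d1:H2→d2:-→d3:-→d4:-→d5:-→d6:-→d7:-→d8:-→d9:-→d10:-→d11:-→d12:-→d13:-→d14:-→d15:-→d16:-→d17:-→d18:-→d19:-→d20:-→d21:-→d22:-→d23:-→d24:H4  best=H4
  - 128.0.0.0/1 clear@1
  - 12.213.214.16/28 clear@28
  - 176.36.118.160/28 clear@28
  add 12.213.214.16/32 -> H2 at depth 32
  add 176.0.0.0/5 -> H5 at depth 5
  ? 12.213.0.4  path d0:-→d1:-→d2:-→d3:-→d4:-→d5:-→d6:-→d7:-→d8:-→d9:-→d10:-→d11:-→d12:-→d13:-→d14:-→d15:-→d16:H6  best=H6
  add 12.213.128.0/17 -> H6 at depth 17
  ? 12.213.183.52  path d0:-→d1:-→d2:-→d3:-→d4:-→d5:-→d6:-→d7:-→d8:-→d9:-→d10:-→d11:-→d12:-→d13:-→d14:-→d15:-→d16:H6→d17:H6  best=H6
  ? 12.213.128.105  path d0:-→d1:-→d2:-→d3:-→d4:-→d5:-→d6:-→d7:-→d8:-→d9:-→d10:-→d11:-→d12:-→d13:-→d14:-→d15:-→d16:H6→d17:H6  best=H6
  add 12.213.0.0/16 -> H3 at depth 16
  add 176.32.0.0/12 -> H6 at depth 12
  add 0.0.0.0/4 -> H6 at depth 4
  ? 12.213.0.4  path d0:-→d1:-→d2:-→d3:-→d4:H6→d5:-→d6:-→d7:-→d8:-→d9:-→d10:-→d11:-→d12:-→d13:-→d14:-→d15:-→d16:H3  best=H3
  - 176.36.118.172/32 clear@32
  ? 42.168.35.244  path d0:-→d1:-→d2:-  best=no-route
  ? 33.37.186.215  path d0:-→d1:-→d2:-  best=no-route
  ? 176.32.11.152  path d0:-→d1:-→d2:-→d3:-→d4:-→d5:H5→d6:-→d7:-→d8:-→d9:-→d10:-→d11:-→d12:H6→d13:-  best=H6
  ? 176.36.118.1  path d0:-→d1:-→d2:-→d3:-→d4:-→d5:H5→d6:-→d7:-→d8:-→d9:-→d10:-→d11:-→d12:H6→d13:-→d14:-→d15:-→d16:-→d17:-→d18:-→d19:-→d20:-→d21:-→d22:-→d23:-→d24:H4  best=H4
  add 12.213.214.16/32 -> H0 at depth 32
  add 12.0.0.0/8 -> H6 at depth 8
  ? 176.36.118.11  path d0:-→d1:-→d2:-→d3:-→d4:-→d5:H5→d6:-→d7:-→d8:-→d9:-→d10:-→d11:-→d12:H6→d13:-→d14:-→d15:-→d16:-→d17:-→d18:-→d19:-→d20:-→d21:-→d22:-→d23:-→d24:H4  best=H4
  ? 12.213.0.0  path d0:-→d1:-→d2:-→d3:-→d4:H6→d5:-→d6:-→d7:-→d8:H6→d9:-→d10:-→d11:-→d12:-→d13:-→d14:-→d15:-→d16:H3  best=H3

== LOOKUPS ==
["H4","H2","H4","H6","H6","H6","H3","no-route","no-route","H6","H4","H4","H3"]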